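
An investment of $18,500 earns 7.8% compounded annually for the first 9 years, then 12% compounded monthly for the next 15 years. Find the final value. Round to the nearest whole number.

$218,066

Phase 1: 18,500·(1 + 0.078)^9 ≈ 36,369.7718.
Phase 2: 36,369.7718·(1 + 0.01)^180 ≈ 218,065.9496.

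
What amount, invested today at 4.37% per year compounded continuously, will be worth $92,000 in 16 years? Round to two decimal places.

P = A·e^(−rt) = 92,000·e^(−0.6992).
e^(−0.6992) ≈ 0.49698273098, so P ≈ 45,722.4113.

$45,722.41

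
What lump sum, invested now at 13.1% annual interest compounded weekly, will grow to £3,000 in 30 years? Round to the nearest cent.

£59.22

Periodic rate = 13.1%/52 = 0.00251923; 1560 periods.
P = 3,000/(1 + 0.131/52)^1560 ≈ 3,000/50.65601652 ≈ 59.2230.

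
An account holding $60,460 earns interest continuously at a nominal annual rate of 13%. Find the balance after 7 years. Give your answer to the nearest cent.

$150,202.14

A = P·e^(rt) = 60,460·e^(0.13·7) = 60,460·e^0.91.
e^0.91 ≈ 2.48432253338, so A ≈ 150,202.1404.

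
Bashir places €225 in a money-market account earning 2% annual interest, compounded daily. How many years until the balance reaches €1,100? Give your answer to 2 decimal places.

79.35 years

(1 + 0.0000547945)^(365t) = 1,100/225 = 4.8889.
365t·ln(1 + 0.0000547945) = ln(4.8889); 365t = 1.587/5.4793e-05 ≈ 28962.9058.
t ≈ 79.3504 years.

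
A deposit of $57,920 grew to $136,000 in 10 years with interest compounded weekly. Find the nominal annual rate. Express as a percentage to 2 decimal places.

8.54%

(1 + r/52)^520 = 136,000/57,920 = 2.34807.
1 + r/52 = 2.34807^(1/520) ≈ 1.001643, so r/52 ≈ 0.00164287.
r ≈ 52·0.00164287 = 8.54293%.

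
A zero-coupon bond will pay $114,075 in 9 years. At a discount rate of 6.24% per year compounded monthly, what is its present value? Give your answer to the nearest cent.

Growth factor = (1 + 0.0052)^108 ≈ 1.75092616.
P = 114,075/1.75092616 ≈ 65,151.2340.

$65,151.23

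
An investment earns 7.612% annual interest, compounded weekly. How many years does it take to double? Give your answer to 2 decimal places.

9.11 years

(1 + 0.00146385)^(52t) = 2.
52t = ln 2 / ln(1 + 0.00146385) ≈ 0.69315/0.00146278 ≈ 473.8574.
t ≈ 9.1126.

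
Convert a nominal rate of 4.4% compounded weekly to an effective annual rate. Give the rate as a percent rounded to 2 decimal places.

4.50%

EAR = (1 + 4.4%/52)^52 − 1 = (1 + 0.000846154)^52 − 1.
(1 + 0.000846154)^52 ≈ 1.044963, so EAR ≈ 4.49629%.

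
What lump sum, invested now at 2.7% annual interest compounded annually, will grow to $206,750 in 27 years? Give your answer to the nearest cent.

Growth factor = (1 + 0.027)^27 ≈ 2.05306158583.
P = 206,750/2.05306158583 ≈ 100,703.2626.

$100,703.26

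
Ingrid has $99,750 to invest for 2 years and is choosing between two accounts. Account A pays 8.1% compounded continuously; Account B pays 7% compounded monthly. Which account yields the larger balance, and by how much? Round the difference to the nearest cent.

Account A, by $2,598.91

Account A growth factor: e^(0.081·2) = e^0.162 ≈ 1.17586024132; balance ≈ 117,292.0591.
Account B growth factor: (1 + 0.07/12)^24 ≈ 1.1498060175; balance ≈ 114,693.1502.
Account A is larger by 2,598.9088.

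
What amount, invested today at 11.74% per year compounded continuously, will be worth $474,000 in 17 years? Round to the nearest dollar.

$64,419

P = A·e^(−rt) = 474,000·e^(−1.9958).
e^(−1.9958) ≈ 0.135904886756, so P ≈ 64,418.9163.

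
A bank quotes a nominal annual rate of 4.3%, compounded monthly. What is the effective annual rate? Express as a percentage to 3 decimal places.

4.386%

One year is 12 periods at 0.00358333 each: (1 + 0.00358333)^12 ≈ 1.043858.
EAR = 1.043858 − 1 ≈ 4.38577%.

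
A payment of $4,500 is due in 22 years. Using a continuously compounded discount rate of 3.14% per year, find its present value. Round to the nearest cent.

P = A·e^(−rt) = 4,500·e^(−0.6908).
e^(−0.6908) ≈ 0.5011749687, so P ≈ 2,255.2874.

$2,255.29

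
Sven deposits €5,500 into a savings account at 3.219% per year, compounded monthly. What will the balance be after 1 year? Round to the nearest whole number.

Periodic rate = 3.219%/12 = 0.0026825; periods = 12·1 = 12.
A = 5,500·(1 + 0.0026825)^12 ≈ 5,500·1.032669196 ≈ 5,679.6806.

€5,680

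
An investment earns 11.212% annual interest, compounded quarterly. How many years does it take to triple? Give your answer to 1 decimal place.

(1 + 0.02803)^(4t) = 3.
4t = ln 3 / ln(1 + 0.02803) ≈ 1.0986/0.0276443 ≈ 39.7409.
t ≈ 9.9352.

9.9 years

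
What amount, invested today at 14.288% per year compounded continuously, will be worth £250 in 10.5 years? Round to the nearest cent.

P = A·e^(−rt) = 250·e^(−1.50024).
e^(−1.50024) ≈ 0.223076615, so P ≈ 55.7692.

£55.77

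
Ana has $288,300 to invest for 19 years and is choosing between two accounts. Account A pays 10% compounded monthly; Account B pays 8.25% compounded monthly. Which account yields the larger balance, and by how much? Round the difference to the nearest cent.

Account A, by $537,525.26

Account A growth factor: (1 + 0.1/12)^228 ≈ 6.633463339239; balance ≈ 1,912,427.4807.
Account B growth factor: (1 + 0.006875)^228 ≈ 4.768998326459; balance ≈ 1,374,902.2175.
Account A is larger by 537,525.2632.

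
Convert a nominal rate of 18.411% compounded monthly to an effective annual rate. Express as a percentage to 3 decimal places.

20.047%

EAR = (1 + 18.411%/12)^12 − 1 = (1 + 0.0153425)^12 − 1.
(1 + 0.0153425)^12 ≈ 1.200469, so EAR ≈ 20.04685%.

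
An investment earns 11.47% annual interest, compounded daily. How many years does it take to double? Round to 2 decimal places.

6.04 years

(1 + 0.000314247)^(365t) = 2.
365t = ln 2 / ln(1 + 0.000314247) ≈ 0.69315/0.000314197 ≈ 2206.0895.
t ≈ 6.0441.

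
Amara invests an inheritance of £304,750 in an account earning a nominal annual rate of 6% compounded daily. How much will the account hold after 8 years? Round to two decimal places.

Growth factor = (1 + 0.06/365)^2920 ≈ 1.61601065298.
A ≈ 304,750 × 1.61601065298 ≈ 492,479.2465.

£492,479.25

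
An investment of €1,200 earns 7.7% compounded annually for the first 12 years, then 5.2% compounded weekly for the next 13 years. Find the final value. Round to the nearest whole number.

€5,744

Phase 1: 1,200·(1 + 0.077)^12 ≈ 2,922.6021.
Phase 2: 2,922.6021·(1 + 0.001)^676 ≈ 5,743.8893.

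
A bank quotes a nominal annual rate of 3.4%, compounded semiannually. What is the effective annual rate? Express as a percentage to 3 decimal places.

EAR = (1 + 3.4%/2)^2 − 1 = (1 + 0.017)^2 − 1.
(1 + 0.017)^2 ≈ 1.034289, so EAR ≈ 3.42890%.

3.429%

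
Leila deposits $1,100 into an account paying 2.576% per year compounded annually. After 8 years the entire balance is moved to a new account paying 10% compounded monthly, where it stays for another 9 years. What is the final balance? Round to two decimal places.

After 8 years at 2.576%: 1,100 × 1.22564889 ≈ 1,348.2138.
Then 9 years at 10%: 1,348.2138 × 2.450447605 ≈ 3,303.7272.

$3,303.73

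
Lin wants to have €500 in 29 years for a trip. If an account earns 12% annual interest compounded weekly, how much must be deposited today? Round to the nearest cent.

€15.47

Periodic rate = 12%/52 = 0.00230769; 1508 periods.
P = 500/(1 + 0.12/52)^1508 ≈ 500/32.3298445 ≈ 15.4656.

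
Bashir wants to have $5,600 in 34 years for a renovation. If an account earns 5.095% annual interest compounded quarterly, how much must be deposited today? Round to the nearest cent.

$1,001.41

Growth factor = (1 + 0.0127375)^136 ≈ 5.592129784.
P = 5,600/5.592129784 ≈ 1,001.4074.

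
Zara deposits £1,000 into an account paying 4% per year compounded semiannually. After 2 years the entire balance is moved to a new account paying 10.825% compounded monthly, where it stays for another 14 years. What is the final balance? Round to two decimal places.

£4,893.54

Phase 1: 1,000·(1 + 0.02)^4 ≈ 1,082.4322.
Phase 2: 1,082.4322·(1 + 0.10825/12)^168 ≈ 4,893.5392.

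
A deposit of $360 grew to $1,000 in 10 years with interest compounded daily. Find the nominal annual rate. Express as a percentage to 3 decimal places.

10.218%

(1 + r/365)^3650 = 1,000/360 = 2.77778.
1 + r/365 = 2.77778^(1/3650) ≈ 1.00028, so r/365 ≈ 0.000279944.
r ≈ 365·0.000279944 = 10.21794%.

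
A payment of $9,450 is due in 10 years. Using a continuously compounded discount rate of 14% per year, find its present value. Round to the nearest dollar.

$2,330

P = A·e^(−rt) = 9,450·e^(−1.4).
e^(−1.4) ≈ 0.2465969639, so P ≈ 2,330.3413.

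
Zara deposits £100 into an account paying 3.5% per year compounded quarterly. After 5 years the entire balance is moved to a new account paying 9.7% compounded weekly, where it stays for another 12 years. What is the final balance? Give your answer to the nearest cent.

After 5 years at 3.5%: 100 × 1.1903398 ≈ 119.0340.
Then 12 years at 9.7%: 119.0340 × 3.19924772 ≈ 380.8192.

£380.82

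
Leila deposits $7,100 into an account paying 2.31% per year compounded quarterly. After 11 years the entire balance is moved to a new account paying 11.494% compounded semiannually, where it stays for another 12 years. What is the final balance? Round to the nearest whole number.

After 11 years at 2.31%: 7,100 × 1.2883587208 ≈ 9,147.3469.
Then 12 years at 11.494%: 9,147.3469 × 3.8232555802 ≈ 34,972.6451.

$34,973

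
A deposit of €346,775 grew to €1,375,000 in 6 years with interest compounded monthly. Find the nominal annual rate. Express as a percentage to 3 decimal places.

23.180%

(1 + r/12)^72 = 1,375,000/346,775 = 3.96511.
1 + r/12 = 3.96511^(1/72) ≈ 1.019317, so r/12 ≈ 0.0193166.
r ≈ 12·0.0193166 = 23.17992%.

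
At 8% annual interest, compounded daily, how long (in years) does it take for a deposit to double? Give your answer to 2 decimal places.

8.67 years

(1 + 0.000219178)^(365t) = 2.
365t = ln 2 / ln(1 + 0.000219178) ≈ 0.69315/0.000219154 ≈ 3162.8306.
t ≈ 8.6653.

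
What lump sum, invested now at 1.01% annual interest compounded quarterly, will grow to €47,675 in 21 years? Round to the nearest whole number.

Growth factor = (1 + 0.002525)^84 ≈ 1.2359410623.
P = 47,675/1.2359410623 ≈ 38,573.8458.

€38,574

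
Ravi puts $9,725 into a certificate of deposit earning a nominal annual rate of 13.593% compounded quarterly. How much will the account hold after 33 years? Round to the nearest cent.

Periodic rate = 13.593%/4 = 0.0339825; periods = 4·33 = 132.
A = 9,725·(1 + 0.0339825)^132 ≈ 9,725·82.3646534521 ≈ 800,996.2548.

$800,996.25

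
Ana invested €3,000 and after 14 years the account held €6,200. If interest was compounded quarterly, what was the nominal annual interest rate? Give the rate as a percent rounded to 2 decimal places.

5.22%

(1 + r/4)^56 = 6,200/3,000 = 2.06667.
1 + r/4 = 2.06667^(1/56) ≈ 1.013048, so r/4 ≈ 0.0130475.
r ≈ 4·0.0130475 = 5.21902%.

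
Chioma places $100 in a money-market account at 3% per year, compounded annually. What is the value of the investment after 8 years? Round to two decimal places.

Growth factor = (1 + 0.03)^8 ≈ 1.26677008.
A ≈ 100 × 1.26677008 ≈ 126.6770.

$126.68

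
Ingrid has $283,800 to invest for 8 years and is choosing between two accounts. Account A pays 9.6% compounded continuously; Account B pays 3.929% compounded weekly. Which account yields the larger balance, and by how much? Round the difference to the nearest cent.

Account A growth factor: e^(0.096·8) = e^0.768 ≈ 2.15545103793; balance ≈ 611,717.0046.
Account B growth factor: (1 + 0.03929/52)^416 ≈ 1.36916534001; balance ≈ 388,569.1235.
Account A is larger by 223,147.8811.

Account A, by $223,147.88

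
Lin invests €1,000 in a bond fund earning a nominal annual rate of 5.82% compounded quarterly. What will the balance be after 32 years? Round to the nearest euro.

€6,353

Periodic rate = 5.82%/4 = 0.01455; periods = 4·32 = 128.
A = 1,000·(1 + 0.01455)^128 ≈ 1,000·6.353342467 ≈ 6,353.3425.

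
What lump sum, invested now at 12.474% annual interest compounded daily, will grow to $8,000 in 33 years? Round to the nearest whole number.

Growth factor = (1 + 0.12474/365)^12045 ≈ 61.29613313.
P = 8,000/61.29613313 ≈ 130.5139.

$131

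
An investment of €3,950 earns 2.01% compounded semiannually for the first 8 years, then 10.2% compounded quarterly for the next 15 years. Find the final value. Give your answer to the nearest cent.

Phase 1: 3,950·(1 + 0.01005)^16 ≈ 4,635.3557.
Phase 2: 4,635.3557·(1 + 0.0255)^60 ≈ 21,000.1765.

€21,000.18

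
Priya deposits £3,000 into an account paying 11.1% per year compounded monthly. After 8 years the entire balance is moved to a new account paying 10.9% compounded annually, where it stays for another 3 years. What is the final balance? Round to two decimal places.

£9,903.68

After 8 years at 11.1%: 3,000 × 2.420364508 ≈ 7,261.0935.
Then 3 years at 10.9%: 7,261.0935 × 1.363938029 ≈ 9,903.6816.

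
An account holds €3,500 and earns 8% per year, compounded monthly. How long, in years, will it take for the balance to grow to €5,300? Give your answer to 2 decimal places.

(1 + 0.00666667)^(12t) = 5,300/3,500 = 1.5143.
12t·ln(1 + 0.00666667) = ln(1.5143); 12t = 0.41494/0.00664454 ≈ 62.4488.
t ≈ 5.2041 years.

5.20 years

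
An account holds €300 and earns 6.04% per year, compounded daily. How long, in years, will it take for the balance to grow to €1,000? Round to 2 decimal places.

We need (1 + 0.000165479)^(365t) = 3.3333, so 365t = ln 3.3333 / ln 1.000165 ≈ 7276.2654.
t ≈ 7276.2654/365 = 19.9350 years.

19.93 years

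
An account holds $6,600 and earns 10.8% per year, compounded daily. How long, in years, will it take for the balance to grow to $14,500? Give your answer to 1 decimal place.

(1 + 0.00029589)^(365t) = 14,500/6,600 = 2.197.
365t·ln(1 + 0.00029589) = ln(2.197); 365t = 0.78708/0.000295847 ≈ 2660.4290.
t ≈ 7.2888 years.

7.3 years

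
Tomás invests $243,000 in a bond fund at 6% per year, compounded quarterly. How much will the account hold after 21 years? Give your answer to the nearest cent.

Growth factor = (1 + 0.015)^84 ≈ 3.49258953951.
A ≈ 243,000 × 3.49258953951 ≈ 848,699.2581.

$848,699.26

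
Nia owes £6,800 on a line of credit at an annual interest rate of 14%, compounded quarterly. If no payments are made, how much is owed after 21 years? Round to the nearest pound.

Growth factor = (1 + 0.035)^84 ≈ 17.9882693786.
A ≈ 6,800 × 17.9882693786 ≈ 122,320.2318.

£122,320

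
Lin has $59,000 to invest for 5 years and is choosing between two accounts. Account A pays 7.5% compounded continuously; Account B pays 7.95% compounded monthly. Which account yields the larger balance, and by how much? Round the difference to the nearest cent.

Account B, by $1,838.37

A: e^(0.075·5) = e^0.375 ≈ 1.4549914146, so 59,000 × 1.4549914146 ≈ 85,844.4935.
B: (1 + 0.006625)^60 ≈ 1.4861502745, so 59,000 × 1.4861502745 ≈ 87,682.8662.
Difference ≈ 1,838.3727 in favor of B.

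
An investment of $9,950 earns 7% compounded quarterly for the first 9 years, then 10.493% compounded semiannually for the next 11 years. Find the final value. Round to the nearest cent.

$57,230.92

After 9 years at 7%: 9,950 × 1.867407266 ≈ 18,580.7023.
Then 11 years at 10.493%: 18,580.7023 × 3.080126603 ≈ 57,230.9154.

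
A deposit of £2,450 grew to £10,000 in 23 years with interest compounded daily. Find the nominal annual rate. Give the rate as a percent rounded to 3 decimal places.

6.116%

The 8395-period growth factor is 10,000/2,450 = 4.08163.
r/365 = 4.08163^(1/8395) − 1 ≈ 0.000167554, so r ≈ 365·0.000167554 = 6.11572%.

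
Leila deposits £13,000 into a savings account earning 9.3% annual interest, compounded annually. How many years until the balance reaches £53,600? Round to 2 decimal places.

(1 + 0.093)^t = 53,600/13,000 = 4.1231.
t·ln(1 + 0.093) = ln(4.1231); t = 1.4166/0.0889262 ≈ 15.9301.

15.93 years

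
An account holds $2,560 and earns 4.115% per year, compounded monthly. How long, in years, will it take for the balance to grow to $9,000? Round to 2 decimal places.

30.60 years

(1 + 0.00342917)^(12t) = 9,000/2,560 = 3.5156.
12t·ln(1 + 0.00342917) = ln(3.5156); 12t = 1.2572/0.0034233 ≈ 367.2530.
t ≈ 30.6044 years.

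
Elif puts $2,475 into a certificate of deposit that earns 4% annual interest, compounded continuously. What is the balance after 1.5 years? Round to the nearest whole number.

A = P·e^(rt) = 2,475·e^(0.04·1.5) = 2,475·e^0.06.
e^0.06 ≈ 1.061836547, so A ≈ 2,628.0455.

$2,628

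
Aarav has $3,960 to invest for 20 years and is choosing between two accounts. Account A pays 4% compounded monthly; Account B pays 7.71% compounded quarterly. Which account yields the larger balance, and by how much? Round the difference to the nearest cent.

Account B, by $9,437.74

Account A growth factor: (1 + 0.04/12)^240 ≈ 2.222582087; balance ≈ 8,801.4251.
Account B growth factor: (1 + 0.019275)^80 ≈ 4.6058499346; balance ≈ 18,239.1657.
Account B is larger by 9,437.7407.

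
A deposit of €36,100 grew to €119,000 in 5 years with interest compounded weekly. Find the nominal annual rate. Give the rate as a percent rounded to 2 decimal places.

23.91%

(1 + r/52)^260 = 119,000/36,100 = 3.2964.
1 + r/52 = 3.2964^(1/260) ≈ 1.004598, so r/52 ≈ 0.00459835.
r ≈ 52·0.00459835 = 23.91142%.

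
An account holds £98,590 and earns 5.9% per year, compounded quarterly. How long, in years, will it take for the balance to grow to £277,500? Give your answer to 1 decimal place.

(1 + 0.01475)^(4t) = 277,500/98,590 = 2.8147.
4t·ln(1 + 0.01475) = ln(2.8147); 4t = 1.0349/0.0146423 ≈ 70.6756.
t ≈ 17.6689 years.

17.7 years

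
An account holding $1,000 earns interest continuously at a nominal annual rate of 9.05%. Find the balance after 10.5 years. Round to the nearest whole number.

$2,586

A = P·e^(rt) = 1,000·e^(0.0905·10.5) = 1,000·e^0.95025.
e^0.95025 ≈ 2.586356168, so A ≈ 2,586.3562.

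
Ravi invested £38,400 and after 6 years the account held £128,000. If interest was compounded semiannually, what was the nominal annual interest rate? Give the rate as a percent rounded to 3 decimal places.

(1 + r/2)^12 = 128,000/38,400 = 3.33333.
1 + r/2 = 3.33333^(1/12) ≈ 1.105537, so r/2 ≈ 0.105537.
r ≈ 2·0.105537 = 21.10737%.

21.107%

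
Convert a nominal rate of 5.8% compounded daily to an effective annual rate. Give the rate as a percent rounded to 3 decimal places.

One year is 365 periods at 0.000158904 each: (1 + 0.000158904)^365 ≈ 1.05971.
EAR = 1.05971 − 1 ≈ 5.97101%.

5.971%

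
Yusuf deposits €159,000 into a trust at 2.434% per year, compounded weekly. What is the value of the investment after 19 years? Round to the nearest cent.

€252,460.80

Growth factor = (1 + 0.02434/52)^988 ≈ 1.58780379489.
A ≈ 159,000 × 1.58780379489 ≈ 252,460.8034.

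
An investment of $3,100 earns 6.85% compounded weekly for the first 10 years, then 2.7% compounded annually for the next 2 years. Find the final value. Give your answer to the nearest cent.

$6,483.34

After 10 years at 6.85%: 3,100 × 1.982877788 ≈ 6,146.9211.
Then 2 years at 2.7%: 6,146.9211 × 1.054729 ≈ 6,483.3360.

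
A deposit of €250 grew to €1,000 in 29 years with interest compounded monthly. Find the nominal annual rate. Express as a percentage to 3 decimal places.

(1 + r/12)^348 = 1,000/250 = 4.
1 + r/12 = 4^(1/348) ≈ 1.003992, so r/12 ≈ 0.00399155.
r ≈ 12·0.00399155 = 4.78986%.

4.790%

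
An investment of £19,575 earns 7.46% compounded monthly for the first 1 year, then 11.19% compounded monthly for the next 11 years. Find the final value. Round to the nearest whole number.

£71,795

Phase 1: 19,575·(1 + 0.0746/12)^12 ≈ 21,086.2742.
Phase 2: 21,086.2742·(1 + 0.009325)^132 ≈ 71,795.2757.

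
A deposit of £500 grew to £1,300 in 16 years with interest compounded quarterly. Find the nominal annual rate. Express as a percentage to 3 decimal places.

(1 + r/4)^64 = 1,300/500 = 2.6.
1 + r/4 = 2.6^(1/64) ≈ 1.015042, so r/4 ≈ 0.0150419.
r ≈ 4·0.0150419 = 6.01675%.

6.017%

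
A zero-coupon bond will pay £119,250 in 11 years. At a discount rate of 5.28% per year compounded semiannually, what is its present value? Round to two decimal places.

Periodic rate = 5.28%/2 = 0.0264; 22 periods.
P = 119,250/(1 + 0.0264)^22 ≈ 119,250/1.77405121814 ≈ 67,219.0288.

£67,219.03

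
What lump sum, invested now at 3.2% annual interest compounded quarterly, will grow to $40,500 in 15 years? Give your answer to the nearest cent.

Growth factor = (1 + 0.008)^60 ≈ 1.6129909347.
P = 40,500/1.6129909347 ≈ 25,108.6346.

$25,108.63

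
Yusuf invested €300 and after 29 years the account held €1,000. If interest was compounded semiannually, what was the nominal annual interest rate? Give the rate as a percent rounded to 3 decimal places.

4.195%

The 58-period growth factor is 1,000/300 = 3.33333.
r/2 = 3.33333^(1/58) − 1 ≈ 0.0209751, so r ≈ 2·0.0209751 = 4.19502%.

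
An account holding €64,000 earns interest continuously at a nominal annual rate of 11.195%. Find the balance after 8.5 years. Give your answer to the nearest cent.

A = P·e^(rt) = 64,000·e^(0.11195·8.5) = 64,000·e^0.951575.
e^0.951575 ≈ 2.5897853608, so A ≈ 165,746.2631.

€165,746.26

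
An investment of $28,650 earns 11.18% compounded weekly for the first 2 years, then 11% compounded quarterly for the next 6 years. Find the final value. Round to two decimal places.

$68,689.85

Phase 1: 28,650·(1 + 0.00215)^104 ≈ 35,820.2515.
Phase 2: 35,820.2515·(1 + 0.0275)^24 ≈ 68,689.8493.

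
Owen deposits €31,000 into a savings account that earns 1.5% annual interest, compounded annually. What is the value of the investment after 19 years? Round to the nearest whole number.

€41,135

Annual rate = 1.5% = 0.015; years = 19.
A = 31,000·(1 + 0.015)^19 ≈ 31,000·1.3269507454 ≈ 41,135.4731.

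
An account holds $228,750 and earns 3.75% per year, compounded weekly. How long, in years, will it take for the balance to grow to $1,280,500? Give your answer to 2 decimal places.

(1 + 0.000721154)^(52t) = 1,280,500/228,750 = 5.5978.
52t·ln(1 + 0.000721154) = ln(5.5978); 52t = 1.7224/0.000720894 ≈ 2389.2228.
t ≈ 45.9466 years.

45.95 years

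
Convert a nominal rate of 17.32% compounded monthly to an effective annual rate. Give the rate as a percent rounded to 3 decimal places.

18.763%

One year is 12 periods at 0.0144333 each: (1 + 0.0144333)^12 ≈ 1.187633.
EAR = 1.187633 − 1 ≈ 18.76327%.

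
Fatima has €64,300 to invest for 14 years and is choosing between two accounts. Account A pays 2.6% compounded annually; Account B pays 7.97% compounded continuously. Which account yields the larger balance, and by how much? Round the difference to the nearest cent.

Account A growth factor: (1 + 0.026)^14 ≈ 1.4323958394; balance ≈ 92,103.0525.
Account B growth factor: e^(0.0797·14) = e^1.1158 ≈ 3.05200880985; balance ≈ 196,244.1665.
Account B is larger by 104,141.1140.

Account B, by €104,141.11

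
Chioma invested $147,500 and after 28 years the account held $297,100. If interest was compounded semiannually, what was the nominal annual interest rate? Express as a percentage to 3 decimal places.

2.517%

The 56-period growth factor is 297,100/147,500 = 2.01424.
r/2 = 2.01424^(1/56) − 1 ≈ 0.0125828, so r ≈ 2·0.0125828 = 2.51656%.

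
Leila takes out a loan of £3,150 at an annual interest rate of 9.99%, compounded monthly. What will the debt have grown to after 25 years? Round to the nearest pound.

£37,885

Periodic rate = 9.99%/12 = 0.008325; periods = 12·25 = 300.
A = 3,150·(1 + 0.008325)^300 ≈ 3,150·12.027088675 ≈ 37,885.3293.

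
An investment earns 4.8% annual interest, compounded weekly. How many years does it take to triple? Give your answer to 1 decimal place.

(1 + 0.000923077)^(52t) = 3.
52t = ln 3 / ln(1 + 0.000923077) ≈ 1.0986/0.000922651 ≈ 1190.7125.
t ≈ 22.8983.

22.9 years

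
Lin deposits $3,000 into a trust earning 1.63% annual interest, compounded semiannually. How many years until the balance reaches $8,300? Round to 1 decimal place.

62.7 years

We need (1 + 0.00815)^(2t) = 2.7667, so 2t = ln 2.7667 / ln 1.00815 ≈ 125.3723.
t ≈ 125.3723/2 = 62.6862 years.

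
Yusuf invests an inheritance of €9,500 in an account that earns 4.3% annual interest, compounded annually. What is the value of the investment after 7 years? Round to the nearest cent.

€12,755.98

Annual rate = 4.3% = 0.043; years = 7.
A = 9,500·(1 + 0.043)^7 ≈ 9,500·1.3427345347 ≈ 12,755.9781.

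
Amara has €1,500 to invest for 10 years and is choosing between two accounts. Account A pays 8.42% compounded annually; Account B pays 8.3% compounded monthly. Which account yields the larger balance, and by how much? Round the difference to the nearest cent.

Account B, by €63.61

Account A growth factor: (1 + 0.0842)^10 ≈ 2.244367801; balance ≈ 3,366.5517.
Account B growth factor: (1 + 0.083/12)^120 ≈ 2.28677551; balance ≈ 3,430.1633.
Account B is larger by 63.6116.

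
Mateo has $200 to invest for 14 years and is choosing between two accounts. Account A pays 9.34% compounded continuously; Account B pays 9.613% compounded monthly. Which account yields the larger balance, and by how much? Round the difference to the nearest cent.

Account B, by $24.70

A: e^(0.0934·14) = e^1.3076 ≈ 3.69728956, so 200 × 3.69728956 ≈ 739.4579.
B: (1 + 0.09613/12)^168 ≈ 3.82079321, so 200 × 3.82079321 ≈ 764.1586.
Difference ≈ 24.7007 in favor of B.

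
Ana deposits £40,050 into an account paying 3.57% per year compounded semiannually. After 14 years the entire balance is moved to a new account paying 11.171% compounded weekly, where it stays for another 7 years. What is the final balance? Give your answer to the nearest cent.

£143,545.43

Phase 1: 40,050·(1 + 0.01785)^28 ≈ 65,727.6928.
Phase 2: 65,727.6928·(1 + 0.11171/52)^364 ≈ 143,545.4343.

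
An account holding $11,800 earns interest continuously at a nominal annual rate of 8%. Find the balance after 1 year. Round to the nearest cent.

$12,782.79

A = P·e^(rt) = 11,800·e^(0.08·1) = 11,800·e^0.08.
e^0.08 ≈ 1.0832870677, so A ≈ 12,782.7874.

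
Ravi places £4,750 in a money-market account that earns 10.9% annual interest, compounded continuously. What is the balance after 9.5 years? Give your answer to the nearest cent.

£13,378.44

A = P·e^(rt) = 4,750·e^(0.109·9.5) = 4,750·e^1.0355.
e^1.0355 ≈ 2.8165141407, so A ≈ 13,378.4422.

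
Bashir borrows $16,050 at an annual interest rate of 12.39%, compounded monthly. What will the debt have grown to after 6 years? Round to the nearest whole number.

Periodic rate = 12.39%/12 = 0.010325; periods = 12·6 = 72.
A = 16,050·(1 + 0.010325)^72 ≈ 16,050·2.095073029 ≈ 33,625.9221.

$33,626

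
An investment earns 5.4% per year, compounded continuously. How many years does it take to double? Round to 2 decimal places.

e^(0.054t) = 2, so 0.054t = ln 2 ≈ 0.69315.
t ≈ 0.69315/0.054 ≈ 12.8361.

12.84 years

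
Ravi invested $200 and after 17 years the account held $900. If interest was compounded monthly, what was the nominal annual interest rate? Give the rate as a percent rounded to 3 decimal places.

8.880%

The 204-period growth factor is 900/200 = 4.5.
r/12 = 4.5^(1/204) − 1 ≈ 0.00740018, so r ≈ 12·0.00740018 = 8.88021%.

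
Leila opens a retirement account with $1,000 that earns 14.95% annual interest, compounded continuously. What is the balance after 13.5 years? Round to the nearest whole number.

A = P·e^(rt) = 1,000·e^(0.1495·13.5) = 1,000·e^2.01825.
e^2.01825 ≈ 7.525144401, so A ≈ 7,525.1444.

$7,525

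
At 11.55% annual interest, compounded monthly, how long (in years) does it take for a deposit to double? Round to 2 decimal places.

(1 + 0.009625)^(12t) = 2.
12t = ln 2 / ln(1 + 0.009625) ≈ 0.69315/0.00957897 ≈ 72.3613.
t ≈ 6.0301.

6.03 years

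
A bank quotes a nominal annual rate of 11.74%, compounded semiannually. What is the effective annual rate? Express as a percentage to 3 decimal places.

One year is 2 periods at 0.0587 each: (1 + 0.0587)^2 ≈ 1.120846.
EAR = 1.120846 − 1 ≈ 12.08457%.

12.085%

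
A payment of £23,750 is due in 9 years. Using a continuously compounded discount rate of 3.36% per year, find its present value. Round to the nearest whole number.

£17,552

P = A·e^(−rt) = 23,750·e^(−0.3024).
e^(−0.3024) ≈ 0.7390423888, so P ≈ 17,552.2567.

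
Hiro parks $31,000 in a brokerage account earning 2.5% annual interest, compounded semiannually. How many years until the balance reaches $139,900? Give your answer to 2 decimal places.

(1 + 0.0125)^(2t) = 139,900/31,000 = 4.5129.
2t·ln(1 + 0.0125) = ln(4.5129); 2t = 1.5069/0.0124225 ≈ 121.3072.
t ≈ 60.6536 years.

60.65 years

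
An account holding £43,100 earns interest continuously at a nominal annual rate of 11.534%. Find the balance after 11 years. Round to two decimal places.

£153,279.49

A = P·e^(rt) = 43,100·e^(0.11534·11) = 43,100·e^1.26874.
e^1.26874 ≈ 3.55636871354, so A ≈ 153,279.4916.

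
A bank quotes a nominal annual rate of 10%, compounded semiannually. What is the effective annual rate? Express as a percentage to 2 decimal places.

10.25%

EAR = (1 + 10%/2)^2 − 1 = (1 + 0.05)^2 − 1.
(1 + 0.05)^2 ≈ 1.1025, so EAR ≈ 10.25000%.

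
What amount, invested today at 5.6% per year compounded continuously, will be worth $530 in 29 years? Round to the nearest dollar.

P = A·e^(−rt) = 530·e^(−1.624).
e^(−1.624) ≈ 0.197108685, so P ≈ 104.4676.

$104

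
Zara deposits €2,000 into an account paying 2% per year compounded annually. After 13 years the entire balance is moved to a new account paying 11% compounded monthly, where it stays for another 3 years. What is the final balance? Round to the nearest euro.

€3,593

After 13 years at 2%: 2,000 × 1.29360663 ≈ 2,587.2133.
Then 3 years at 11%: 2,587.2133 × 1.388878629 ≈ 3,593.3252.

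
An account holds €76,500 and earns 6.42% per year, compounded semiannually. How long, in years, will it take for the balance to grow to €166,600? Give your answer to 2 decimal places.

12.32 years

(1 + 0.0321)^(2t) = 166,600/76,500 = 2.1778.
2t·ln(1 + 0.0321) = ln(2.1778); 2t = 0.7783/0.0315956 ≈ 24.6334.
t ≈ 12.3167 years.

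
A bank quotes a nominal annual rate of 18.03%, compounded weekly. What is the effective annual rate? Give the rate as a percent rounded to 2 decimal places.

19.72%

EAR = (1 + 18.03%/52)^52 − 1 = (1 + 0.00346731)^52 − 1.
(1 + 0.00346731)^52 ≈ 1.197203, so EAR ≈ 19.72032%.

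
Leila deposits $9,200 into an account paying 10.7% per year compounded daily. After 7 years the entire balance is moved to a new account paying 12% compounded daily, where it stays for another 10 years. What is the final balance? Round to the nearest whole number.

After 7 years at 10.7%: 9,200 × 2.1146519504 ≈ 19,454.7979.
Then 10 years at 12%: 19,454.7979 × 3.3194622036 ≈ 64,579.4665.

$64,579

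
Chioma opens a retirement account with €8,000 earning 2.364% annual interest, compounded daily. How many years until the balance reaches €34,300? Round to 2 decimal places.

61.58 years

(1 + 0.0000647671)^(365t) = 34,300/8,000 = 4.2875.
365t·ln(1 + 0.0000647671) = ln(4.2875); 365t = 1.4557/6.4765e-05 ≈ 22476.6962.
t ≈ 61.5800 years.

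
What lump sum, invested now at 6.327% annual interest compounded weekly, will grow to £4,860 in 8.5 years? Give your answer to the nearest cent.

Periodic rate = 6.327%/52 = 0.00121673; 442 periods.
P = 4,860/(1 + 0.06327/52)^442 ≈ 4,860/1.711667582 ≈ 2,839.3364.

£2,839.34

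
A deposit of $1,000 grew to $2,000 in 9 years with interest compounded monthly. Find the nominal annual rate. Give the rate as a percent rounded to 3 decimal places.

7.726%

The 108-period growth factor is 2,000/1,000 = 2.
r/12 = 2^(1/108) − 1 ≈ 0.00643867, so r ≈ 12·0.00643867 = 7.72640%.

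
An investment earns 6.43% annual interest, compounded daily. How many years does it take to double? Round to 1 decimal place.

(1 + 0.000176164)^(365t) = 2.
365t = ln 2 / ln(1 + 0.000176164) ≈ 0.69315/0.000176149 ≈ 3935.0079.
t ≈ 10.7808.

10.8 years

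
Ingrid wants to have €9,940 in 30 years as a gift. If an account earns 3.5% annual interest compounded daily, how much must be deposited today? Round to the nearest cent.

Periodic rate = 3.5%/365 = 0.0000958904; 10950 periods.
P = 9,940/(1 + 0.035/365)^10950 ≈ 9,940/2.85750727 ≈ 3,478.5563.

€3,478.56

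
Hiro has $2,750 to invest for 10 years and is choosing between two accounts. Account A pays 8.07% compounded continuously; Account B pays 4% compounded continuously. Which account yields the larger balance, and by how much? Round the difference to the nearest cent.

Account A, by $2,060.71

A: e^(0.0807·10) = e^0.807 ≈ 2.241174368, so 2,750 × 2.241174368 ≈ 6,163.2295.
B: e^(0.04·10) = e^0.4 ≈ 1.491824698, so 2,750 × 1.491824698 ≈ 4,102.5179.
Difference ≈ 2,060.7116 in favor of A.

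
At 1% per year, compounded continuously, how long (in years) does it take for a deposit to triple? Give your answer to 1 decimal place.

109.9 years

e^(0.01t) = 3, so 0.01t = ln 3 ≈ 1.0986.
t ≈ 1.0986/0.01 ≈ 109.8612.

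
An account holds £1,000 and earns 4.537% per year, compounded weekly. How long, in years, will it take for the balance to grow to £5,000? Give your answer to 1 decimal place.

35.5 years

We need (1 + 0.0008725)^(52t) = 5, so 52t = ln 5 / ln 1.000873 ≈ 1845.4326.
t ≈ 1845.4326/52 = 35.4891 years.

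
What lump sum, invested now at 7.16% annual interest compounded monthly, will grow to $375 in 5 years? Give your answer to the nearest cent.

$262.43

Periodic rate = 7.16%/12 = 0.00596667; 60 periods.
P = 375/(1 + 0.0716/12)^60 ≈ 375/1.42894469 ≈ 262.4314.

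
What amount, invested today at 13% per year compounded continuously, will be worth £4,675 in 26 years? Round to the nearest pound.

£159

P = A·e^(−rt) = 4,675·e^(−3.38).
e^(−3.38) ≈ 0.03404745473, so P ≈ 159.1719.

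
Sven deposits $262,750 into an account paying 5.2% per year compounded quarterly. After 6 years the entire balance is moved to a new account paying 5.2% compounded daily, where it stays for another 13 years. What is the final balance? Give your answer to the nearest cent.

After 6 years at 5.2%: 262,750 × 1.36341067062 ≈ 358,236.1537.
Then 13 years at 5.2%: 358,236.1537 × 1.96590333302 ≈ 704,257.6486.

$704,257.65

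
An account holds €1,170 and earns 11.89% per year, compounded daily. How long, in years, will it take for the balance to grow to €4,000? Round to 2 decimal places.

10.34 years

We need (1 + 0.000325753)^(365t) = 3.4188, so 365t = ln 3.4188 / ln 1.000326 ≈ 3774.2990.
t ≈ 3774.2990/365 = 10.3405 years.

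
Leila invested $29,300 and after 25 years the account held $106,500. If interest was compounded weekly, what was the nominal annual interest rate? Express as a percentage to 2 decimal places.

(1 + r/52)^1300 = 106,500/29,300 = 3.63481.
1 + r/52 = 3.63481^(1/1300) ≈ 1.000993, so r/52 ≈ 0.000993229.
r ≈ 52·0.000993229 = 5.16479%.

5.16%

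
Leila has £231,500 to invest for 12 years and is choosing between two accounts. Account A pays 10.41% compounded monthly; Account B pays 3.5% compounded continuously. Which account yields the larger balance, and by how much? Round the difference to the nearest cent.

Account A, by £450,696.32

Account A growth factor: (1 + 0.008675)^144 ≈ 3.46881393122; balance ≈ 803,030.4251.
Account B growth factor: e^(0.035·12) = e^0.42 ≈ 1.52196155562; balance ≈ 352,334.1001.
Account A is larger by 450,696.3250.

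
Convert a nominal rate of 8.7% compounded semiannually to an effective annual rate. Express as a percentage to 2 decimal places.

One year is 2 periods at 0.0435 each: (1 + 0.0435)^2 ≈ 1.088892.
EAR = 1.088892 − 1 ≈ 8.88923%.

8.89%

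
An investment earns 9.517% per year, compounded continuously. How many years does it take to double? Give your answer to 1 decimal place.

e^(0.09517t) = 2, so 0.09517t = ln 2 ≈ 0.69315.
t ≈ 0.69315/0.09517 ≈ 7.2833.

7.3 years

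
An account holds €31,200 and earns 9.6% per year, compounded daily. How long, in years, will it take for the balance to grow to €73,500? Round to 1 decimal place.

8.9 years

We need (1 + 0.000263014)^(365t) = 2.3558, so 365t = ln 2.3558 / ln 1.000263 ≈ 3258.3093.
t ≈ 3258.3093/365 = 8.9269 years.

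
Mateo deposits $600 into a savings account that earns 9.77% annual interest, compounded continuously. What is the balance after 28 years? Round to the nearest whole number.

$9,251

A = P·e^(rt) = 600·e^(0.0977·28) = 600·e^2.7356.
e^2.7356 ≈ 15.41899206, so A ≈ 9,251.3952.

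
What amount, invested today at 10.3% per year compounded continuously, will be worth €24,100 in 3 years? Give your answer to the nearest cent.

€17,693.76

P = A·e^(−rt) = 24,100·e^(−0.309).
e^(−0.309) ≈ 0.73418077003, so P ≈ 17,693.7566.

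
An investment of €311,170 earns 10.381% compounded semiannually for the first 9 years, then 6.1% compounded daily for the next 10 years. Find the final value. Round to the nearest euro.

€1,423,877

Phase 1: 311,170·(1 + 0.051905)^18 ≈ 773,704.4055.
Phase 2: 773,704.4055·(1 + 0.061/365)^3650 ≈ 1,423,877.3088.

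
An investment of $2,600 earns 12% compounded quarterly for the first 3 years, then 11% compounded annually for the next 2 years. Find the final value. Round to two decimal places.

Phase 1: 2,600·(1 + 0.03)^12 ≈ 3,706.9783.
Phase 2: 3,706.9783·(1 + 0.11)^2 ≈ 4,567.3680.

$4,567.37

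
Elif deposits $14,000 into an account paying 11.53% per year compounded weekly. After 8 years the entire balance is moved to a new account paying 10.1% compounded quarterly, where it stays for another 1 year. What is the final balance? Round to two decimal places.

Phase 1: 14,000·(1 + 0.1153/52)^416 ≈ 35,178.5393.
Phase 2: 35,178.5393·(1 + 0.02525)^4 ≈ 38,868.4224.

$38,868.42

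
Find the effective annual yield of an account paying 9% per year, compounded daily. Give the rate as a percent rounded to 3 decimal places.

One year is 365 periods at 0.000246575 each: (1 + 0.000246575)^365 ≈ 1.094162.
EAR = 1.094162 − 1 ≈ 9.41621%.

9.416%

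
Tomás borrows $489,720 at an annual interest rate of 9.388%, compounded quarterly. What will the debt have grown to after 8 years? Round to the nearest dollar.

Growth factor = (1 + 0.02347)^32 ≈ 2.100892100071.
A ≈ 489,720 × 2.100892100071 ≈ 1,028,848.8792.

$1,028,849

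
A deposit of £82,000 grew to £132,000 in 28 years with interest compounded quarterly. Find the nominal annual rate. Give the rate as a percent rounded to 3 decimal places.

1.704%

(1 + r/4)^112 = 132,000/82,000 = 1.60976.
1 + r/4 = 1.60976^(1/112) ≈ 1.00426, so r/4 ≈ 0.00425979.
r ≈ 4·0.00425979 = 1.70391%.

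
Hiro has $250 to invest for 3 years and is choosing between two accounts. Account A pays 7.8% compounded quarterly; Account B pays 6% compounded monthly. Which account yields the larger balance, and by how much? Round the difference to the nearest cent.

Account A growth factor: (1 + 0.0195)^12 ≈ 1.26080163; balance ≈ 315.2004.
Account B growth factor: (1 + 0.005)^36 ≈ 1.19668052; balance ≈ 299.1701.
Account A is larger by 16.0303.

Account A, by $16.03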